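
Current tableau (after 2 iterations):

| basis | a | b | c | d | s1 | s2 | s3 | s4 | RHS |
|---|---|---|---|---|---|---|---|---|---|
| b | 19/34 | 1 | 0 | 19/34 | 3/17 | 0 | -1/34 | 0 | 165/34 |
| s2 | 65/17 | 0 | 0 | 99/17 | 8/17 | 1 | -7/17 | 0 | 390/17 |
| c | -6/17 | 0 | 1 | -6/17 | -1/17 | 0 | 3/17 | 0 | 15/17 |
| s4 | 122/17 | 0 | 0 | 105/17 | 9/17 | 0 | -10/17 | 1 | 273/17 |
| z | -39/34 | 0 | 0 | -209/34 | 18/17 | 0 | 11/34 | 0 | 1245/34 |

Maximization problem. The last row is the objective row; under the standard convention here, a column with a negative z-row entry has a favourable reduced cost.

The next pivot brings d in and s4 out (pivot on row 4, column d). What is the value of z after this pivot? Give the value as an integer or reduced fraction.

263/5

Minimum ratio for d: (273/17)/(105/17) = 13/5.
z changes by −(z-row coeff of d)·ratio = −(-209/34)·(13/5) = 2717/170.
New z = 1245/34 + (2717/170) = 263/5.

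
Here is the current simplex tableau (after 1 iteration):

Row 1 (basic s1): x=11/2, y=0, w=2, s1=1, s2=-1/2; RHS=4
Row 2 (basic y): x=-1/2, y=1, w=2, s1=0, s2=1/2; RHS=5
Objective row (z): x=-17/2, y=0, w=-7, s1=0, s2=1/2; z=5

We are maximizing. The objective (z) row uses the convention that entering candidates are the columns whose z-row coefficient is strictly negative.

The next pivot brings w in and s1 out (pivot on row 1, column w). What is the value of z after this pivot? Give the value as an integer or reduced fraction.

Minimum ratio for w: 4/2 = 2.
z changes by −(z-row coeff of w)·ratio = −(-7)·2 = 14.
New z = 5 + 14 = 19.

19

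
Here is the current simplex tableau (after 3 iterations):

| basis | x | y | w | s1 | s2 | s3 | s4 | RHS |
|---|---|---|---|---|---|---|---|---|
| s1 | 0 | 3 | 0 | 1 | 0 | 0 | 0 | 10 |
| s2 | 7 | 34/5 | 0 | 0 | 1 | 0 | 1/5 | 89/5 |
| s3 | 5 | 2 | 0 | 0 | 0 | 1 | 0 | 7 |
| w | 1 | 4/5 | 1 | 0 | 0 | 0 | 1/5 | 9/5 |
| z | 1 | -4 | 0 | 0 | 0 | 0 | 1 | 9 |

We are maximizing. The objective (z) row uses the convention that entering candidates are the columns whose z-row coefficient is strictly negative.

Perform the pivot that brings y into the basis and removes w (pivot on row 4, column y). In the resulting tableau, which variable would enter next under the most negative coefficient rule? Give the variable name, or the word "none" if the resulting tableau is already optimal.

Pivot element 4/5. New z-row = old z-row − (-4)·(row 4/(4/5)).
Updated z-row coefficients: x: 6, y: 0, w: 5, s1: 0, s2: 0, s3: 0, s4: 2.
No coefficient is strictly negative; the tableau after this pivot is optimal.

none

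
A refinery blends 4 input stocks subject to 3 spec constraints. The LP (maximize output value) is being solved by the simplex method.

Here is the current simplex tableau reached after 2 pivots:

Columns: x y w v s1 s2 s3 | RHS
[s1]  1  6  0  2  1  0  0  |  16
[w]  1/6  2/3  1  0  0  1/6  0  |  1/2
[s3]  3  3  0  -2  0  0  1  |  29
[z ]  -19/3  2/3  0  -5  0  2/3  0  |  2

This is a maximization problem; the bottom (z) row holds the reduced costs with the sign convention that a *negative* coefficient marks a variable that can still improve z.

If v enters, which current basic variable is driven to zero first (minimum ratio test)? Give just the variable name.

s1

Ratios: row 1 (s1): 16/2 = 8; row 2 (w): entry 0 ≤ 0, skip; row 3 (s3): entry -2 ≤ 0, skip.
Minimum ratio 8 is in the s1 row, so s1 leaves.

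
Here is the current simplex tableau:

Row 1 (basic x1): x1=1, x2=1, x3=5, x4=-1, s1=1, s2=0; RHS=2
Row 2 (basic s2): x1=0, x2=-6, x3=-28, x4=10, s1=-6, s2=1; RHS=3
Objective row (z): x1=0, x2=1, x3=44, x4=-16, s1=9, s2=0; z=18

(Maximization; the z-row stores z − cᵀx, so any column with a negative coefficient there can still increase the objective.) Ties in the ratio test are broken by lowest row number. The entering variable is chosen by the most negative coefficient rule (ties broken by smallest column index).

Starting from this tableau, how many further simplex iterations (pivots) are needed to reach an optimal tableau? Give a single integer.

2

pivot: x4 in, s2 out → z = 114/5
pivot: x2 in, x1 out → z = 289/4
No improving column remains; optimal.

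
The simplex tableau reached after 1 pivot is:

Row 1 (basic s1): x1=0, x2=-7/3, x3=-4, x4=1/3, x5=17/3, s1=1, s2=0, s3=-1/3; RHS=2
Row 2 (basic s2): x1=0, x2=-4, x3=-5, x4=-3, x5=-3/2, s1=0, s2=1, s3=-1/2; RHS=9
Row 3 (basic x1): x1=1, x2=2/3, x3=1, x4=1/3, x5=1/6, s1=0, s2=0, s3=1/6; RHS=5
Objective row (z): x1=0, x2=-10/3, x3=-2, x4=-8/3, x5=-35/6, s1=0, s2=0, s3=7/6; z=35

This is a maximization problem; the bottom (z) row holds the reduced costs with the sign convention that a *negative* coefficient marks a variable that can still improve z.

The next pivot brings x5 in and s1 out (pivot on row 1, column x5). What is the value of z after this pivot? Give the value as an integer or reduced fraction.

Minimum ratio for x5: 2/(17/3) = 6/17.
z changes by −(z-row coeff of x5)·ratio = −(-35/6)·(6/17) = 35/17.
New z = 35 + (35/17) = 630/17.

630/17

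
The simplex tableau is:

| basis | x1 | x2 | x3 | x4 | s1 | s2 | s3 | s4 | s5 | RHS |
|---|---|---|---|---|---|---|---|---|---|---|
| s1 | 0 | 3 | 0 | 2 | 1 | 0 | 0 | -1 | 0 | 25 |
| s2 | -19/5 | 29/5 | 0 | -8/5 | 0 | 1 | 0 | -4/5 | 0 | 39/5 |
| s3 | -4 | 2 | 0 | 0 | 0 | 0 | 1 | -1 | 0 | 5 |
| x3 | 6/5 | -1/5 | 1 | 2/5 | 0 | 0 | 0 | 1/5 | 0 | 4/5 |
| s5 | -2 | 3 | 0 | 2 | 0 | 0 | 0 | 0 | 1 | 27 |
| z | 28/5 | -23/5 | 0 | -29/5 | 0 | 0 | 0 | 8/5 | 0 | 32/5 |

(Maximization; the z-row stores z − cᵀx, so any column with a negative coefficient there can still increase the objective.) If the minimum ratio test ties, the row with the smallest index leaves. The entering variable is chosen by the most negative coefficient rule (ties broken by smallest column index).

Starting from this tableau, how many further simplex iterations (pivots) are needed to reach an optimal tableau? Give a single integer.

pivot: x4 in, x3 out → z = 18
pivot: x2 in, s2 out → z = 69/2
No improving column remains; optimal.

2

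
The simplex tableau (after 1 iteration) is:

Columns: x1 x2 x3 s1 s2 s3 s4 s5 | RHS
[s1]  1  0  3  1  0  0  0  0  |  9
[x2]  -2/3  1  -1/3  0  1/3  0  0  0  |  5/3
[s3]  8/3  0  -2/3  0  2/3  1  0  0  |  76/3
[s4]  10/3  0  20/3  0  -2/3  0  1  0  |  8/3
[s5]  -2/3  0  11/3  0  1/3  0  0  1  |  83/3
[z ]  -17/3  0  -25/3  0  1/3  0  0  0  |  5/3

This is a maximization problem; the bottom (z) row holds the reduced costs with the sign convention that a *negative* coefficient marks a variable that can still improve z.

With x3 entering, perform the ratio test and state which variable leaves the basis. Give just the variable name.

Ratios: row 1 (s1): 9/3 = 3; row 2 (x2): entry -1/3 ≤ 0, skip; row 3 (s3): entry -2/3 ≤ 0, skip; row 4 (s4): (8/3)/(20/3) = 2/5; row 5 (s5): (83/3)/(11/3) = 83/11.
Minimum ratio 2/5 is in the s4 row, so s4 leaves.

s4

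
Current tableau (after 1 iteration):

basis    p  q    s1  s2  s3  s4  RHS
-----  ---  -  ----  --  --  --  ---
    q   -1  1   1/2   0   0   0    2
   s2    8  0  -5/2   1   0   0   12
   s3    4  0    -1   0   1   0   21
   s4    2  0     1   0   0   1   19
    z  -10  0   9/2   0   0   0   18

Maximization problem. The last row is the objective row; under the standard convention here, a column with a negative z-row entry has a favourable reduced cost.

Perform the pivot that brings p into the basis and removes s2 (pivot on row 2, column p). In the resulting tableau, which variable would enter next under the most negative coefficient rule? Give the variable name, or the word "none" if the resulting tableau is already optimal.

none

Pivot element 8. New z-row = old z-row − (-10)·(row 2/8).
Updated z-row coefficients: p: 0, q: 0, s1: 11/8, s2: 5/4, s3: 0, s4: 0.
No coefficient is strictly negative; the tableau after this pivot is optimal.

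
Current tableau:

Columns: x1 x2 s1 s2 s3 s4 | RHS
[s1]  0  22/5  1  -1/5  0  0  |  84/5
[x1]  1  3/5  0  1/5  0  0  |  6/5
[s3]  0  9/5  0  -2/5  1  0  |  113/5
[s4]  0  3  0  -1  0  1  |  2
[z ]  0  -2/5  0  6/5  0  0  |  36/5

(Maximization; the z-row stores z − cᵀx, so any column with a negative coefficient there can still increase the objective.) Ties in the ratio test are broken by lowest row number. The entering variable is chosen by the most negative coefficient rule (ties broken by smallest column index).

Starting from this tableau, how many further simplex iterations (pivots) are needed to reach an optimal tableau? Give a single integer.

1

pivot: x2 in, s4 out → z = 112/15
No improving column remains; optimal.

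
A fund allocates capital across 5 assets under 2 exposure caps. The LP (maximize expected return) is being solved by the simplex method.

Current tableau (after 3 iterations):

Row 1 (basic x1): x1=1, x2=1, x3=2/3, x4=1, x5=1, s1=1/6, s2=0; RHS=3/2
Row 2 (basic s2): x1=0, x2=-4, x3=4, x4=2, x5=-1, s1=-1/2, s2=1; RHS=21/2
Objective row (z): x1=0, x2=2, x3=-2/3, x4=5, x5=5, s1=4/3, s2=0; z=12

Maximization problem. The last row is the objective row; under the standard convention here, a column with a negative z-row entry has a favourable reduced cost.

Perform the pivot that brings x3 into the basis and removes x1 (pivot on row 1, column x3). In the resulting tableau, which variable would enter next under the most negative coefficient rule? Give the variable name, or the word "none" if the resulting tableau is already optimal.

Pivot element 2/3. New z-row = old z-row − (-2/3)·(row 1/(2/3)).
Updated z-row coefficients: x1: 1, x2: 3, x3: 0, x4: 6, x5: 6, s1: 3/2, s2: 0.
No coefficient is strictly negative; the tableau after this pivot is optimal.

none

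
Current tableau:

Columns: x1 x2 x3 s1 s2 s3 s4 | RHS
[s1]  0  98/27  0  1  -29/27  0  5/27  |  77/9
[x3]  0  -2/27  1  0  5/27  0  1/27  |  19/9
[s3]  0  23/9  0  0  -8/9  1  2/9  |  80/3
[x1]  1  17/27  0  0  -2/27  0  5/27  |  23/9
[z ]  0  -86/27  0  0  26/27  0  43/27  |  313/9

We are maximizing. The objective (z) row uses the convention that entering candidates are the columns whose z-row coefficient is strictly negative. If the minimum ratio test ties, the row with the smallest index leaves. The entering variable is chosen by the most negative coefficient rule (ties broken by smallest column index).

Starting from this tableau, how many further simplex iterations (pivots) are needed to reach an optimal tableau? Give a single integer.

1

pivot: x2 in, s1 out → z = 296/7
No improving column remains; optimal.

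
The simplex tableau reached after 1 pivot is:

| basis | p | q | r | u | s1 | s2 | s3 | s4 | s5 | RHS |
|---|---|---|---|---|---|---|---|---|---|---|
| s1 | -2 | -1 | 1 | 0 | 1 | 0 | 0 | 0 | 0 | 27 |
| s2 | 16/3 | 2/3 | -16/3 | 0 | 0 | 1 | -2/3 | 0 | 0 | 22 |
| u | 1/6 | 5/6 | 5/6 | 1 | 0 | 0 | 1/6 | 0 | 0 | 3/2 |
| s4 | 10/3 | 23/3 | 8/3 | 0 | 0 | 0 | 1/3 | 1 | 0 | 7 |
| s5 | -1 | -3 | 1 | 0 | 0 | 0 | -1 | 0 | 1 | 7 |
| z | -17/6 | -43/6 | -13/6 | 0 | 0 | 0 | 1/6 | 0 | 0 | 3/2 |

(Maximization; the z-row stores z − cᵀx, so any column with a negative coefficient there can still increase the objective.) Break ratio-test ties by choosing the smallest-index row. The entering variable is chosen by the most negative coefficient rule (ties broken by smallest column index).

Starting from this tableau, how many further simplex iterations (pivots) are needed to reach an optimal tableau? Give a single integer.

pivot: q in, s4 out → z = 185/23
No improving column remains; optimal.

1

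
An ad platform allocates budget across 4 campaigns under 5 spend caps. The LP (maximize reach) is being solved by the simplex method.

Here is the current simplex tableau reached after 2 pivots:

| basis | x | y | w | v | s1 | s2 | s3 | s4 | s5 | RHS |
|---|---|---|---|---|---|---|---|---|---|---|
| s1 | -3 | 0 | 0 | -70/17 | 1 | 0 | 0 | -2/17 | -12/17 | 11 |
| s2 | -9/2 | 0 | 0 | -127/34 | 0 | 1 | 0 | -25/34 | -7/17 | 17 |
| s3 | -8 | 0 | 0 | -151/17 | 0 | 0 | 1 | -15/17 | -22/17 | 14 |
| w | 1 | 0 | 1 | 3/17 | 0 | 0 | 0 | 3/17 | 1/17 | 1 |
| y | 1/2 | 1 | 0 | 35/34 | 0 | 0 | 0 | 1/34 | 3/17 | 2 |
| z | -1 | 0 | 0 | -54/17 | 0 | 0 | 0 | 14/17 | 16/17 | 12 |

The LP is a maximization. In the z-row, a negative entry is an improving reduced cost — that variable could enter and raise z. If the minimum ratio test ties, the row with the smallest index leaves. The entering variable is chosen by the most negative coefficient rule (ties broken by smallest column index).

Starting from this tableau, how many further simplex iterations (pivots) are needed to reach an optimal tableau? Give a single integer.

1

pivot: v in, y out → z = 636/35
No improving column remains; optimal.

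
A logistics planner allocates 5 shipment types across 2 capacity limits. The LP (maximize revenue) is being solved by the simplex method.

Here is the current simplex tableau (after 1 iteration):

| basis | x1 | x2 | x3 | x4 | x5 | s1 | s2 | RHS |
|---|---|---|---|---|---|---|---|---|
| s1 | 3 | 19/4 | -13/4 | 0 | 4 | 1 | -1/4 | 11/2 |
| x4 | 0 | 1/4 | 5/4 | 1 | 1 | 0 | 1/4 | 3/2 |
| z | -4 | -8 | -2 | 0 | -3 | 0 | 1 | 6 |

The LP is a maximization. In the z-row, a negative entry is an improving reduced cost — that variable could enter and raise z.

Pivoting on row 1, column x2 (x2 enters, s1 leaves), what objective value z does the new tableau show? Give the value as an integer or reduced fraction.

Minimum ratio for x2: (11/2)/(19/4) = 22/19.
z changes by −(z-row coeff of x2)·ratio = −(-8)·(22/19) = 176/19.
New z = 6 + (176/19) = 290/19.

290/19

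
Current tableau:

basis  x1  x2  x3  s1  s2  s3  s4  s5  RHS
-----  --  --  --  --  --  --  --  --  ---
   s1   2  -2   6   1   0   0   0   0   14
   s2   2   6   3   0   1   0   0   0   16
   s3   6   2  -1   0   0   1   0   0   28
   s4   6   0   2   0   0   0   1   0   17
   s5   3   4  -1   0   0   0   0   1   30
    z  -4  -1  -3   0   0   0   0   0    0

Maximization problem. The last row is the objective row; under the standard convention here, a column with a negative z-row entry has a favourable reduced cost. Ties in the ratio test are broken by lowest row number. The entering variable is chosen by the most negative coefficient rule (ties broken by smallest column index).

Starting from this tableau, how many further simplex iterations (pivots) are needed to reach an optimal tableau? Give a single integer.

3

pivot: x1 in, s4 out → z = 34/3
pivot: x3 in, s1 out → z = 223/16
pivot: x2 in, s2 out → z = 1707/110
No improving column remains; optimal.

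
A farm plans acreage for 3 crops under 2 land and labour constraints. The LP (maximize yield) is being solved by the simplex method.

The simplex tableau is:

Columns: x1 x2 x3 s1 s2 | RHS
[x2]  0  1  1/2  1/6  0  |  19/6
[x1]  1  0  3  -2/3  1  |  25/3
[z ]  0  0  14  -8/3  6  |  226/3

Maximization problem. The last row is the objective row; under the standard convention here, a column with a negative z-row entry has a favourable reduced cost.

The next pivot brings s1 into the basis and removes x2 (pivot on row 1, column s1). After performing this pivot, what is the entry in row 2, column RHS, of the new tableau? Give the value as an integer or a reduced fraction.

21

Pivot element is row 1, column s1: 1/6.
Normalize row 1: new (row 1, RHS) = (19/6)/(1/6) = 19.
row 2 ← row 2 − (-2/3)·(new row 1): 25/3 − (-2/3)·19 = 21.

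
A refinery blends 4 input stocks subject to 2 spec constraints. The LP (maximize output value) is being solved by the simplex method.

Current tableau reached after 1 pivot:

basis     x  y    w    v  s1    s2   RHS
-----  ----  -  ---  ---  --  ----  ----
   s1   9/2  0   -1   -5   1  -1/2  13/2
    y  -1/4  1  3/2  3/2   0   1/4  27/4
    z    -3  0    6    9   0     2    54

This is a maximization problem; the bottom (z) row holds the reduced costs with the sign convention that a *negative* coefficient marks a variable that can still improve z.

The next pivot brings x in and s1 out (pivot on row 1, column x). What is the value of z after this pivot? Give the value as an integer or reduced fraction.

175/3

Minimum ratio for x: (13/2)/(9/2) = 13/9.
z changes by −(z-row coeff of x)·ratio = −(-3)·(13/9) = 13/3.
New z = 54 + (13/3) = 175/3.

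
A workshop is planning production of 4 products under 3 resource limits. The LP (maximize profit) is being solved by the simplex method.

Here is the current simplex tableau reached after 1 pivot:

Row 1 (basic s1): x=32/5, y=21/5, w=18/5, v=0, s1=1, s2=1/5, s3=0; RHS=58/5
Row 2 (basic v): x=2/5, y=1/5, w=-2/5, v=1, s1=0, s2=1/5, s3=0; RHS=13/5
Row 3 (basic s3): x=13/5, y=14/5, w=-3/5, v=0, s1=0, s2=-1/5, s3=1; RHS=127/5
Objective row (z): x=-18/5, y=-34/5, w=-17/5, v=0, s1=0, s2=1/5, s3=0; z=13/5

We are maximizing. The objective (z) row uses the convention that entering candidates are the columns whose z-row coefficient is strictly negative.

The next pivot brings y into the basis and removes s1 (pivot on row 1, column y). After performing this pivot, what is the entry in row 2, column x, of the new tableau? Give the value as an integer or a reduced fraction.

2/21

Pivot element is row 1, column y: 21/5.
Normalize row 1: new (row 1, x) = (32/5)/(21/5) = 32/21.
row 2 ← row 2 − (1/5)·(new row 1): 2/5 − (1/5)·(32/21) = 2/21.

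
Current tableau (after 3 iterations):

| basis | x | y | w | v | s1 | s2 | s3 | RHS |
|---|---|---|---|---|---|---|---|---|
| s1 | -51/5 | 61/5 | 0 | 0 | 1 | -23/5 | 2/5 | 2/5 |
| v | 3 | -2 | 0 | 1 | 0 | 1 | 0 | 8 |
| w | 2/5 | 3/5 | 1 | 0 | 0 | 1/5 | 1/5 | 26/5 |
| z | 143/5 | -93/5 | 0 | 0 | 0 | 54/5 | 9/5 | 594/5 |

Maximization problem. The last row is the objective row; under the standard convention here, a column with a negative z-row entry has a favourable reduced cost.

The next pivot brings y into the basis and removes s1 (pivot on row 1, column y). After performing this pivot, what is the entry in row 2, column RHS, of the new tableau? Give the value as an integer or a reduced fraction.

Pivot element is row 1, column y: 61/5.
Normalize row 1: new (row 1, RHS) = (2/5)/(61/5) = 2/61.
row 2 ← row 2 − (-2)·(new row 1): 8 − (-2)·(2/61) = 492/61.

492/61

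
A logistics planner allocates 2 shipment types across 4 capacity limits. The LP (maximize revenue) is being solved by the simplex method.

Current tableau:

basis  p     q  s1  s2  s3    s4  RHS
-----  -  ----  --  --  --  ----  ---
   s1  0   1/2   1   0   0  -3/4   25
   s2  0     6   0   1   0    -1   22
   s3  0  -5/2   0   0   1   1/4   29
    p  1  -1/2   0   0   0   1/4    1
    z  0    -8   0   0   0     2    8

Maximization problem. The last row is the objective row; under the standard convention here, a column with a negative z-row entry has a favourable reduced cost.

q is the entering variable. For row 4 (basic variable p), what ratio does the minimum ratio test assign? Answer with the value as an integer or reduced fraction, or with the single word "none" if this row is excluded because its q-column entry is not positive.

The q entry in row 4 is -1/2 ≤ 0, so this row gives no ratio.

none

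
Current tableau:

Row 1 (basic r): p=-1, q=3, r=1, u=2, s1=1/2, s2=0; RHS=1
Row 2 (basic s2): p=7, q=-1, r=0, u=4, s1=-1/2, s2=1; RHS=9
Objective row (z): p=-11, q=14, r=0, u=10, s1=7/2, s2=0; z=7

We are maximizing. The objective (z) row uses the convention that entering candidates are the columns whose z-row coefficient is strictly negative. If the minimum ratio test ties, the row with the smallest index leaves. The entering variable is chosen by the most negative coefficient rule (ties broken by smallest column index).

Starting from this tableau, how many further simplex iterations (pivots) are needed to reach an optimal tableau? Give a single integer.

1

pivot: p in, s2 out → z = 148/7
No improving column remains; optimal.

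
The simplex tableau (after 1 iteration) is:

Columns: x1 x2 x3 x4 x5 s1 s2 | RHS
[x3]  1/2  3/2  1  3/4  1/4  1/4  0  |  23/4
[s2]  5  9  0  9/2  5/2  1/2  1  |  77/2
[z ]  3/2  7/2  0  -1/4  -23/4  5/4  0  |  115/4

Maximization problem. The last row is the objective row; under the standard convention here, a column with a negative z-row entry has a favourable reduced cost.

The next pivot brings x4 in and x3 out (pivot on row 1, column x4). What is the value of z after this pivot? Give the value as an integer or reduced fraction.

92/3

Minimum ratio for x4: (23/4)/(3/4) = 23/3.
z changes by −(z-row coeff of x4)·ratio = −(-1/4)·(23/3) = 23/12.
New z = 115/4 + (23/12) = 92/3.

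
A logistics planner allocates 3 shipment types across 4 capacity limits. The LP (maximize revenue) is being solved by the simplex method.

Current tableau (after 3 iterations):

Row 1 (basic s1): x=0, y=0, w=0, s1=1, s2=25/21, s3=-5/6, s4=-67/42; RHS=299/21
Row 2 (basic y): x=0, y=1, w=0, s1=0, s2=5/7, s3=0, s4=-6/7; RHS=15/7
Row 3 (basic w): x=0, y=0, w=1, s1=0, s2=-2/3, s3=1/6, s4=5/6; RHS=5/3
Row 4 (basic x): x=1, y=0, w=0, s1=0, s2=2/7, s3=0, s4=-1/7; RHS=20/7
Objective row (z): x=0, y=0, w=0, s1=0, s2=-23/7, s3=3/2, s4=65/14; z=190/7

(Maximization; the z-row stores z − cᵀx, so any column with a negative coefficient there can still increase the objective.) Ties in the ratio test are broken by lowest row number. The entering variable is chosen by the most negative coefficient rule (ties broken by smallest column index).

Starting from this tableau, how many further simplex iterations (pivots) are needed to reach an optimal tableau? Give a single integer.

1

pivot: s2 in, y out → z = 37
No improving column remains; optimal.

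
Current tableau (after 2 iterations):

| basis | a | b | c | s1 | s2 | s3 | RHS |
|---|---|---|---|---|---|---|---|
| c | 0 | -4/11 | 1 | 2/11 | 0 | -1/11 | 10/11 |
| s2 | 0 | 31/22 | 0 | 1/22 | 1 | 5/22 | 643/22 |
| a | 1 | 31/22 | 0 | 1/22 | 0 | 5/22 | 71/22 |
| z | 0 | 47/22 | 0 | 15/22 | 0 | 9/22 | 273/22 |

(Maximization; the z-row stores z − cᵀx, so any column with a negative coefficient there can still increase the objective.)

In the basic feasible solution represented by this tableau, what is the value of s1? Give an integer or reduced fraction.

s1 is nonbasic (not in the basis column), so its value in the current BFS is 0.

0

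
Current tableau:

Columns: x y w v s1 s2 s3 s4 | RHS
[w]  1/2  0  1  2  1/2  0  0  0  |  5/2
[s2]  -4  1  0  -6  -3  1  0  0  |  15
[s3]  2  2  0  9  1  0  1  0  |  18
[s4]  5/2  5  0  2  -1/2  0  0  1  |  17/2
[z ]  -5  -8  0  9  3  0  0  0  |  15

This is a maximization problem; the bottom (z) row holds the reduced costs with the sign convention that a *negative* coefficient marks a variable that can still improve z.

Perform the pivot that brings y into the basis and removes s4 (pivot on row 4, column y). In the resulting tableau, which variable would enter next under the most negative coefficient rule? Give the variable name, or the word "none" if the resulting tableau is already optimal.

Pivot element 5. New z-row = old z-row − (-8)·(row 4/5).
Updated z-row coefficients: x: -1, y: 0, w: 0, v: 61/5, s1: 11/5, s2: 0, s3: 0, s4: 8/5.
The most negative is -1 in column x, so x would enter next.

x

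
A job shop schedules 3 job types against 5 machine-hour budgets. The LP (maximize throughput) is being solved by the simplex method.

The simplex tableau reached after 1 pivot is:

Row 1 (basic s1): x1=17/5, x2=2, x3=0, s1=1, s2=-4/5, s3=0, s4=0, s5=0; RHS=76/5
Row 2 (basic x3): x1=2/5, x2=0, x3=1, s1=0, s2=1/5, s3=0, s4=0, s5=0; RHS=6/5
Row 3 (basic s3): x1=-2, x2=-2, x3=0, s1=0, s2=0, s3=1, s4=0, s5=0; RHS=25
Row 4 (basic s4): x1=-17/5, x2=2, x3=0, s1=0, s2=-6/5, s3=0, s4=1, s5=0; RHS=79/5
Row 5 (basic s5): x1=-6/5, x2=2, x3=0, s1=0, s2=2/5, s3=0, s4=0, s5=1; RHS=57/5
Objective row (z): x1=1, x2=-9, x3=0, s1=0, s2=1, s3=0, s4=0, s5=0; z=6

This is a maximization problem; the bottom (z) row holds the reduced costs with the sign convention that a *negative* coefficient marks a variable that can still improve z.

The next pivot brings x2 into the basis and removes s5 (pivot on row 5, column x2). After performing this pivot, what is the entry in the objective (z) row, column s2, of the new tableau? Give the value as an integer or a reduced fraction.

Pivot element is row 5, column x2: 2.
Normalize row 5: new (row 5, s2) = (2/5)/2 = 1/5.
z-row ← z-row − (-9)·(new row 5): 1 − (-9)·(1/5) = 14/5.

14/5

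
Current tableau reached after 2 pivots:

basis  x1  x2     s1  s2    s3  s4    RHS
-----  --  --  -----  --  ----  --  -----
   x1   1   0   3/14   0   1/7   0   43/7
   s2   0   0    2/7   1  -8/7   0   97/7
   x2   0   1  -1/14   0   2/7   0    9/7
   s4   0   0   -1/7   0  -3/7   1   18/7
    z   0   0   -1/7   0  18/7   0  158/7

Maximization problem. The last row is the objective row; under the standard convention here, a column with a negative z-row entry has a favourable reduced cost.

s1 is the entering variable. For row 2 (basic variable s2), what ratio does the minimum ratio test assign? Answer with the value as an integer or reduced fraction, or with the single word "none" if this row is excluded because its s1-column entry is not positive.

Ratio = RHS / (s1 entry) = (97/7) / (2/7) = 97/2.

97/2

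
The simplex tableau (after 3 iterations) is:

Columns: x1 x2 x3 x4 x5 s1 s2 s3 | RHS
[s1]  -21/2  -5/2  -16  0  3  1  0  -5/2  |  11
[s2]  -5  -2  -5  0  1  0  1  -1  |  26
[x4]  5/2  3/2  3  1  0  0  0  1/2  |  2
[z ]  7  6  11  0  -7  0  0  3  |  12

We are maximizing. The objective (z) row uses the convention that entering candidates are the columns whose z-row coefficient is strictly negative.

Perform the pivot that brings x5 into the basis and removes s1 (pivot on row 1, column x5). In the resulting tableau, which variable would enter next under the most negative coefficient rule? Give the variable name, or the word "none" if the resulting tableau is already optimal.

Pivot element 3. New z-row = old z-row − (-7)·(row 1/3).
Updated z-row coefficients: x1: -35/2, x2: 1/6, x3: -79/3, x4: 0, x5: 0, s1: 7/3, s2: 0, s3: -17/6.
The most negative is -79/3 in column x3, so x3 would enter next.

x3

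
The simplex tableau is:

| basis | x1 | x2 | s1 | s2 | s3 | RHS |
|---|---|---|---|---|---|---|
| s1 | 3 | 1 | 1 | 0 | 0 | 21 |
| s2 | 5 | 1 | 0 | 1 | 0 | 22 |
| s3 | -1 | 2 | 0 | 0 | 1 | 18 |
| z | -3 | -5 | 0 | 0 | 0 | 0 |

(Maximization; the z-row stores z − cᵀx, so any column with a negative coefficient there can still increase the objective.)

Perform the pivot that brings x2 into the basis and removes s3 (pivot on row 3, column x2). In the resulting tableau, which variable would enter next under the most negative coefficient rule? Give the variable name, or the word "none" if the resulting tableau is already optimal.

x1

Pivot element 2. New z-row = old z-row − (-5)·(row 3/2).
Updated z-row coefficients: x1: -11/2, x2: 0, s1: 0, s2: 0, s3: 5/2.
The most negative is -11/2 in column x1, so x1 would enter next.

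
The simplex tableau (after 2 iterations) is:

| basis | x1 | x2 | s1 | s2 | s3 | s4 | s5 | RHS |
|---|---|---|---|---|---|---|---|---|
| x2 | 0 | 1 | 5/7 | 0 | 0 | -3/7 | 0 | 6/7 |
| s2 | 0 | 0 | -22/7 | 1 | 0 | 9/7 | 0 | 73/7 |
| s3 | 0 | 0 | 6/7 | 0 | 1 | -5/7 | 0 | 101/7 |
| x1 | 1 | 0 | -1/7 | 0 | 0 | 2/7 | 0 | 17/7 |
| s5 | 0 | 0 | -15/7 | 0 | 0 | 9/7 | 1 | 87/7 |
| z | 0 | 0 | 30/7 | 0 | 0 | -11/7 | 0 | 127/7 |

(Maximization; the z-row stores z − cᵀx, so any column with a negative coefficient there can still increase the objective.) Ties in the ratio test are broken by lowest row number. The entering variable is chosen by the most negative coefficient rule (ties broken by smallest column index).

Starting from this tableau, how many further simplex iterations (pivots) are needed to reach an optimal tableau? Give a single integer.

pivot: s4 in, s2 out → z = 278/9
No improving column remains; optimal.

1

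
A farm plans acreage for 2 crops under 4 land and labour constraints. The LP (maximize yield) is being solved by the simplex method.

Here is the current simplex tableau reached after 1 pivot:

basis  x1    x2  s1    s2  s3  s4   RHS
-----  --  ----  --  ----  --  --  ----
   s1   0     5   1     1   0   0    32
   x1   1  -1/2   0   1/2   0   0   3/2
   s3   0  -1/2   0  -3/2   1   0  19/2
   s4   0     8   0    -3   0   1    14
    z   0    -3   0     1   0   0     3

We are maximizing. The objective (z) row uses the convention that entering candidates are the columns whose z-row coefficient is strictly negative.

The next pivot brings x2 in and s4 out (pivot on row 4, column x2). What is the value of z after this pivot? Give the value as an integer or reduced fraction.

33/4

Minimum ratio for x2: 14/8 = 7/4.
z changes by −(z-row coeff of x2)·ratio = −(-3)·(7/4) = 21/4.
New z = 3 + (21/4) = 33/4.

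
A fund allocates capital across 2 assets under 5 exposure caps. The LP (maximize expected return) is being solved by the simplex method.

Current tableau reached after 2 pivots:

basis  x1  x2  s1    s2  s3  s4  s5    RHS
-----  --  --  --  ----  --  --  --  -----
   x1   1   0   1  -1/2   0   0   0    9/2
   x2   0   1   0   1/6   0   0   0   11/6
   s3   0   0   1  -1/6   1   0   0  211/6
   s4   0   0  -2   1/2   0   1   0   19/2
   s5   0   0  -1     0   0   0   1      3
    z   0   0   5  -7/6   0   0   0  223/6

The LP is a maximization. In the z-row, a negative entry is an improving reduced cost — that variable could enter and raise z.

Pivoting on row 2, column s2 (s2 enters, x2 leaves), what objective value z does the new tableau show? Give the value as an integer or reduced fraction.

50

Minimum ratio for s2: (11/6)/(1/6) = 11.
z changes by −(z-row coeff of s2)·ratio = −(-7/6)·11 = 77/6.
New z = 223/6 + (77/6) = 50.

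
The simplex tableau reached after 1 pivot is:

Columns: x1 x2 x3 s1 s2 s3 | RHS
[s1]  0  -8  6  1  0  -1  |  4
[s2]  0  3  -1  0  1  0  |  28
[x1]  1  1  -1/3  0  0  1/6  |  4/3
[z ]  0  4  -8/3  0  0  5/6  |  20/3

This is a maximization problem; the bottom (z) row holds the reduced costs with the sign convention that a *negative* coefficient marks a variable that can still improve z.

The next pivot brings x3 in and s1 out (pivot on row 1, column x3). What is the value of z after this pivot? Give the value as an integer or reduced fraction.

Minimum ratio for x3: 4/6 = 2/3.
z changes by −(z-row coeff of x3)·ratio = −(-8/3)·(2/3) = 16/9.
New z = 20/3 + (16/9) = 76/9.

76/9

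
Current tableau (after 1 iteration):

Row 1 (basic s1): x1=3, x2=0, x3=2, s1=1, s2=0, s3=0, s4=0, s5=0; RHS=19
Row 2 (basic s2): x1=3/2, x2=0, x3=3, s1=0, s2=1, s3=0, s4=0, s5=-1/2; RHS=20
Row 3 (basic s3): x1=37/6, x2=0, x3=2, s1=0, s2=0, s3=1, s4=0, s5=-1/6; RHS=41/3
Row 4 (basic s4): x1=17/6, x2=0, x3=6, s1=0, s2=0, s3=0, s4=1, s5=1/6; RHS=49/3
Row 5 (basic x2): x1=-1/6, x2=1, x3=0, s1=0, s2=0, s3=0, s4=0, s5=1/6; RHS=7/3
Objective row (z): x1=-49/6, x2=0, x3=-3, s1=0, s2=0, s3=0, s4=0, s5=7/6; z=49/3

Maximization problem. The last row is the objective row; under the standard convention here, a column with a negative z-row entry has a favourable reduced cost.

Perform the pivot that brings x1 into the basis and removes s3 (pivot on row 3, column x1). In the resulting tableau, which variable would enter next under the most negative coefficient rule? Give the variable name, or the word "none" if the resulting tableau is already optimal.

Pivot element 37/6. New z-row = old z-row − (-49/6)·(row 3/(37/6)).
Updated z-row coefficients: x1: 0, x2: 0, x3: -13/37, s1: 0, s2: 0, s3: 49/37, s4: 0, s5: 35/37.
The most negative is -13/37 in column x3, so x3 would enter next.

x3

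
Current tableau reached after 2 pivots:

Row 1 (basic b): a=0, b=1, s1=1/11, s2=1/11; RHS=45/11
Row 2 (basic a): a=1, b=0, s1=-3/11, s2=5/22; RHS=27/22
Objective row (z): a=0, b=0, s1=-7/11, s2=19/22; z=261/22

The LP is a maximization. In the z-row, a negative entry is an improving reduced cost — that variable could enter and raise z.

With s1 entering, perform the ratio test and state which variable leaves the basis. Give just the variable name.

b

Ratios: row 1 (b): (45/11)/(1/11) = 45; row 2 (a): entry -3/11 ≤ 0, skip.
Minimum ratio 45 is in the b row, so b leaves.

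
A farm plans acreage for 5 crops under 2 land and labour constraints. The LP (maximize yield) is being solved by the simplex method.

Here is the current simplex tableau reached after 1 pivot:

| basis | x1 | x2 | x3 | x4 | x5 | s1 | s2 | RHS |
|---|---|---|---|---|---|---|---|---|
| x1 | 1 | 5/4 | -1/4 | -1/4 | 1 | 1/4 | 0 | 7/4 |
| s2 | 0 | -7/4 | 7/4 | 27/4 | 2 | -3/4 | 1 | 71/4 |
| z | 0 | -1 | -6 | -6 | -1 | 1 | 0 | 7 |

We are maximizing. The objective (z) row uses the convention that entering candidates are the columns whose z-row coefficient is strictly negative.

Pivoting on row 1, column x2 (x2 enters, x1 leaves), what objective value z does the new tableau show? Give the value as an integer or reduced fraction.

Minimum ratio for x2: (7/4)/(5/4) = 7/5.
z changes by −(z-row coeff of x2)·ratio = −(-1)·(7/5) = 7/5.
New z = 7 + (7/5) = 42/5.

42/5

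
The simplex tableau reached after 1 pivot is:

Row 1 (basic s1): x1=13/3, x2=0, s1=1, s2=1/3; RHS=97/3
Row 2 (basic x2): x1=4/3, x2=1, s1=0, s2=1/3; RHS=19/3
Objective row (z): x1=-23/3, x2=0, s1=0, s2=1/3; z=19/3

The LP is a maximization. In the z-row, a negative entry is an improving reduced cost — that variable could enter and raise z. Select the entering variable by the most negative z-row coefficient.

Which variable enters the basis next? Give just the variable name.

x1

Objective-row coefficients: x1: -23/3, x2: 0, s1: 0, s2: 1/3.
The most negative is -23/3 in column x1, so x1 enters.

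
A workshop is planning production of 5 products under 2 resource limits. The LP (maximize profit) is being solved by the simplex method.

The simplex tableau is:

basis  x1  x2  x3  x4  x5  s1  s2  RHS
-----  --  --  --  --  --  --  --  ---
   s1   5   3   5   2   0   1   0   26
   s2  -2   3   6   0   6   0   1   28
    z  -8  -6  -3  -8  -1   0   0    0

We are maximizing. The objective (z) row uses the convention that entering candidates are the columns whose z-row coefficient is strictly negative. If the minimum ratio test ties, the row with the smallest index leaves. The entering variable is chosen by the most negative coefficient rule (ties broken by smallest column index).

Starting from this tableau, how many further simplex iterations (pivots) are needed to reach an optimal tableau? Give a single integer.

pivot: x1 in, s1 out → z = 208/5
pivot: x4 in, x1 out → z = 104
pivot: x5 in, s2 out → z = 326/3
No improving column remains; optimal.

3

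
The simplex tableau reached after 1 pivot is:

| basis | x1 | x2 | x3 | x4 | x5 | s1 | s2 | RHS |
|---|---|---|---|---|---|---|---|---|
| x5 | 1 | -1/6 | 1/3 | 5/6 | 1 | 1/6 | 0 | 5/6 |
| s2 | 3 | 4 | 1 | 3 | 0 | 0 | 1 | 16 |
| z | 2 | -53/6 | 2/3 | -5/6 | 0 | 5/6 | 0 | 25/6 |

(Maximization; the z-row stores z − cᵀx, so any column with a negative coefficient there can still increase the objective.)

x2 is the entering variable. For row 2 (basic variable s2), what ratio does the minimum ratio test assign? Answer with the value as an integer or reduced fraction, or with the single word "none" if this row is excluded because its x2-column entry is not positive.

Ratio = RHS / (x2 entry) = 16 / 4 = 4.

4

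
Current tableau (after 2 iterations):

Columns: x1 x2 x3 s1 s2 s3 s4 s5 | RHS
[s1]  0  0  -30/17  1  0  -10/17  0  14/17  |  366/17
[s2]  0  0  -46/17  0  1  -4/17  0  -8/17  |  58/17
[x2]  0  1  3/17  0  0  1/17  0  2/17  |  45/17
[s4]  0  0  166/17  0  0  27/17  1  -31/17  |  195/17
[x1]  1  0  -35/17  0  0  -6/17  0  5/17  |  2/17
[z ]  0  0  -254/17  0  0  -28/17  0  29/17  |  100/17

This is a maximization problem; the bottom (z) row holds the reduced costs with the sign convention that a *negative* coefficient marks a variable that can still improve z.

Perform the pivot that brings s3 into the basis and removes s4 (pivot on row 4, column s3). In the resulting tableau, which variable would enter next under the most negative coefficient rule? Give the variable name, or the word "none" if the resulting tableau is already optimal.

Pivot element 27/17. New z-row = old z-row − (-28/17)·(row 4/(27/17)).
Updated z-row coefficients: x1: 0, x2: 0, x3: -130/27, s1: 0, s2: 0, s3: 0, s4: 28/27, s5: -5/27.
The most negative is -130/27 in column x3, so x3 would enter next.

x3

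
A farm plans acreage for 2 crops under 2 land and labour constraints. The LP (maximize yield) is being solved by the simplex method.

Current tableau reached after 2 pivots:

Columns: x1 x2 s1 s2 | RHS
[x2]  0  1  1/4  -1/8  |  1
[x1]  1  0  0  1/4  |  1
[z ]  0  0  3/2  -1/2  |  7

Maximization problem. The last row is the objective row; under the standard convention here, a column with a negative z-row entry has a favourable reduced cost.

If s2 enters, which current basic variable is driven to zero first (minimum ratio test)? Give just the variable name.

x1

Ratios: row 1 (x2): entry -1/8 ≤ 0, skip; row 2 (x1): 1/(1/4) = 4.
Minimum ratio 4 is in the x1 row, so x1 leaves.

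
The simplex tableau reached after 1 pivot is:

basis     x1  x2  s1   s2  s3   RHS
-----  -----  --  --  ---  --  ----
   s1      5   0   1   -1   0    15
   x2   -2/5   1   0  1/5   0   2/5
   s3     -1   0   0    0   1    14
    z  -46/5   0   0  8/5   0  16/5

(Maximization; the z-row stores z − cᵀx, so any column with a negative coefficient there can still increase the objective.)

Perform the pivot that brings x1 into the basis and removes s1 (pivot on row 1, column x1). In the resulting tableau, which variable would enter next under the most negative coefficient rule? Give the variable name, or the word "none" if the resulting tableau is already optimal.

s2

Pivot element 5. New z-row = old z-row − (-46/5)·(row 1/5).
Updated z-row coefficients: x1: 0, x2: 0, s1: 46/25, s2: -6/25, s3: 0.
The most negative is -6/25 in column s2, so s2 would enter next.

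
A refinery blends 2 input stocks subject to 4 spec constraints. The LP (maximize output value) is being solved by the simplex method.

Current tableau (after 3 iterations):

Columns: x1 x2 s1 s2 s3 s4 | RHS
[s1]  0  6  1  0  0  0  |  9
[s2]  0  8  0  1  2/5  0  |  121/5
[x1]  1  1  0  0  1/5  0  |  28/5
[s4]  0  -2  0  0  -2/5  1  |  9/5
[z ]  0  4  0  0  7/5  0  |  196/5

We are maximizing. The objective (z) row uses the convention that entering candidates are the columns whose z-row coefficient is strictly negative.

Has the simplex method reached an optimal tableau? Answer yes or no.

No objective-row coefficient is strictly negative, so no entering variable exists; the tableau is optimal.

yes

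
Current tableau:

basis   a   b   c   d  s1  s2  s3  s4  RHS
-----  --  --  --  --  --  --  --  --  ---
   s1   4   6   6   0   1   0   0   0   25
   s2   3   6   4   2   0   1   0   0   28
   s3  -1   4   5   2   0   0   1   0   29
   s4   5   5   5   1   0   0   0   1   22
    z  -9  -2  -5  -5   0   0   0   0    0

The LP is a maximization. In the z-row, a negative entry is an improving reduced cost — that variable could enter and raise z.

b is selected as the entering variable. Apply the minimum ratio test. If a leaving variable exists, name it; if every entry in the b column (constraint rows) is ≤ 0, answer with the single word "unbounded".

Ratios: row 1 (s1): 25/6 = 25/6; row 2 (s2): 28/6 = 14/3; row 3 (s3): 29/4 = 29/4; row 4 (s4): 22/5 = 22/5.
Minimum ratio is in the s1 row, so s1 leaves.

s1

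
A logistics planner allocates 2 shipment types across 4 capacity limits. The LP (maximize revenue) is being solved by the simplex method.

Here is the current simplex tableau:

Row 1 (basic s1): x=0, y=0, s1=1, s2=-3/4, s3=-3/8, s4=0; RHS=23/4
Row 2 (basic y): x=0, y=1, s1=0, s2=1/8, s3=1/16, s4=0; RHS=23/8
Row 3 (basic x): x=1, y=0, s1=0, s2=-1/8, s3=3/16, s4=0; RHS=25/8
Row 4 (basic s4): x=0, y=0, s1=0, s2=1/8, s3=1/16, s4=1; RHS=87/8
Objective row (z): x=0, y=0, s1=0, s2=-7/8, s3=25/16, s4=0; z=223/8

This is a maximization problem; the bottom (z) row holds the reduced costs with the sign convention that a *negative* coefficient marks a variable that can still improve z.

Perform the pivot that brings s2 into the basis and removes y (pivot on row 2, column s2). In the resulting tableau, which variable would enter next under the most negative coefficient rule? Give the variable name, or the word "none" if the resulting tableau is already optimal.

none

Pivot element 1/8. New z-row = old z-row − (-7/8)·(row 2/(1/8)).
Updated z-row coefficients: x: 0, y: 7, s1: 0, s2: 0, s3: 2, s4: 0.
No coefficient is strictly negative; the tableau after this pivot is optimal.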